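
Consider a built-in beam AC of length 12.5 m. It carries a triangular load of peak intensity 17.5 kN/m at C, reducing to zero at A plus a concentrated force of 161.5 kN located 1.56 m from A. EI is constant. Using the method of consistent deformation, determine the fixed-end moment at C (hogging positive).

M_C = 164.2 kN·m

Release both end moments; the primary structure is a simply-supported span AC with redundants M_A and M_C.
End rotations of the released simple span under the applied load (×1/EI):
  at A: triangular load, peak 17.5: 7w₀L³/(360EI) = 664.6/EI
  at C: triangular load, peak 17.5: w₀L³/(45EI) = 759.5/EI
  at A: point load 161.5 at a = 1.56: Pab(L + b)/(6LEI) = 861.4/EI
  at C: point load 161.5 at a = 1.56: Pab(L + a)/(6LEI) = 516.7/EI
  θ_A0 = 1526/EI,  θ_C0 = 1276/EI
Flexibility coefficients: a unit moment at one end gives L/(3EI) there and L/(6EI) at the far end, so f₁₁ = f₂₂ = 4.167/EI and f₁₂ = f₂₁ = 2.083/EI.
Compatibility — zero rotation at each built-in end:
  4.167 M_A + 2.083 M_C = 1526
  2.083 M_A + 4.167 M_C = 1276
Solving the pair gives M_A = 284.1 kN·m and M_C = 164.2 kN·m (hogging).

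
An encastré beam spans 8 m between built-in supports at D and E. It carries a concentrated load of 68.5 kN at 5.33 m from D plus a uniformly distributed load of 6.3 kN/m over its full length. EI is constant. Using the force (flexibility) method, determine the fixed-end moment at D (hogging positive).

M_D = 74.27 kN·m

Take the two fixed-end moments M_D, M_E as redundants; the released structure is the simple span DE.
End rotations of the released simple span under the applied load (×1/EI):
  at D: point load 68.5 at a = 5.33: Pab(L + b)/(6LEI) = 216.7/EI
  at E: point load 68.5 at a = 5.33: Pab(L + a)/(6LEI) = 270.7/EI
  at D: UDL 6.3: wL³/(24EI) = 134.4/EI
  at E: UDL 6.3: wL³/(24EI) = 134.4/EI
  θ_D0 = 351.1/EI,  θ_E0 = 405.1/EI
Flexibility coefficients: a unit moment at one end gives L/(3EI) there and L/(6EI) at the far end, so f₁₁ = f₂₂ = 2.667/EI and f₁₂ = f₂₁ = 1.333/EI.
Compatibility — zero rotation at each built-in end:
  2.667 M_D + 1.333 M_E = 351.1
  1.333 M_D + 2.667 M_E = 405.1
Solving the pair gives M_D = 74.27 kN·m and M_E = 114.8 kN·m (hogging).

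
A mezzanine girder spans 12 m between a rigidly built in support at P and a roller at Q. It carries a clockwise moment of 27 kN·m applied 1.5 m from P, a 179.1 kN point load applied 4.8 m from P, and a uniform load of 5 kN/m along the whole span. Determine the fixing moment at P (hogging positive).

Choose R_Q as the redundant. The primary structure is the cantilever fixed at P.
Deflection at Q on the released cantilever, summing each load's contribution:
  clockwise couple 27 at a = 1.5: M₀a(2L − a)/(2EI) = 455.6/EI
  point load 179.1 at a = 4.8: Pa²(3L − a)/(6EI) = 21458/EI
  UDL 5: wL⁴/(8EI) = 12960/EI
  δ_0 = 34873/EI
Flexibility coefficient — unit upward force at Q: δ_{QQ} = L³/(3EI) = 576/EI.
The prop prevents deflection at Q: R_Q = δ_0/δ_{QQ} = 34873/576 = 60.54 kN.
Moment equilibrium about P: M_P = Σ(load moments about P) − R_Q·L = 1247 − 60.54×12 = 520.2 kN·m.

M_P = 520.2 kN·m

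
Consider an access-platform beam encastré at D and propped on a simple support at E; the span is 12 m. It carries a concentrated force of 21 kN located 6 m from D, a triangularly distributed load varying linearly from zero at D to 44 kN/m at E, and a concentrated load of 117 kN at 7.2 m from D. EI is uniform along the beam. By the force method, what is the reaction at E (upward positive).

R_E = 202.3 kN

Remove the prop at E; the released (primary) structure is a cantilever built in at D.
Downward deflection at the released point E due to the loads:
  point load 21 at a = 6: Pa²(3L − a)/(6EI) = 3780/EI
  triangular load, peak 44 at the free end: 11w₀L⁴/(120EI) = 83635/EI
  point load 117 at a = 7.2: Pa²(3L − a)/(6EI) = 29113/EI
  δ_0 = 116529/EI
Tip deflection under a unit load at E: L³/(3EI) = 576/EI.
The prop prevents deflection at E: R_E = δ_0/δ_{EE} = 116529/576 = 202.3 kN.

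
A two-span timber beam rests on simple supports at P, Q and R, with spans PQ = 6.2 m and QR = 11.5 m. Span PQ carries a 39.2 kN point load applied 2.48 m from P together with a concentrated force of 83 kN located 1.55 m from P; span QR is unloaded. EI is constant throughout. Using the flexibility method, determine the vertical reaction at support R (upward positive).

Release continuity at Q by inserting a hinge; the redundant is the internal moment M_Q. The primary structure is two simply-supported spans PQ and QR.
Rotations at Q on the released spans (each span's end-slope, ×1/EI):
  span PQ: point load 39.2 at a = 2.48: Pab(L + a)/(6LEI) = 84.38/EI
  span PQ: point load 83 at a = 1.55: Pab(L + a)/(6LEI) = 124.6/EI
  relative rotation θ_0 = (209 + 0)/EI = 209/EI
A unit hogging moment at Q produces rotation L₁/(3EI) + L₂/(3EI) = 5.9/EI.
Compatibility: M_Q·(L₁+L₂)/(3EI) = θ_0, giving M_Q = 35.43 kN·m (hogging).
Span QR, ΣM about R: R_Q^{QR}·11.5 = 0 + 35.43, so R_Q^{QR} = 3.081 kN and R_R = 0 − 3.081 = -3.081 kN.

R_R = -3.081 kN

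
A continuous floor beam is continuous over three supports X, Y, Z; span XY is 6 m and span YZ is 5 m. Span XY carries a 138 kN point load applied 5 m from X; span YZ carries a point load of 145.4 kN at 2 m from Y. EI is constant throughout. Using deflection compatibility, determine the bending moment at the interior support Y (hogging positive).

Release continuity at Y by inserting a hinge; the redundant is the internal moment M_Y. The primary structure is two simply-supported spans XY and YZ.
End slopes at the hinge Y, treating each span as simply supported:
  span XY: point load 138 at a = 5: Pab(L + a)/(6LEI) = 210.8/EI
  span YZ: point load 145.4 at a = 2: Pab(L + b)/(6LEI) = 232.6/EI
  relative rotation θ_0 = (210.8 + 232.6)/EI = 443.5/EI
A unit hogging moment at Y produces rotation L₁/(3EI) + L₂/(3EI) = 3.667/EI.
Slope continuity at Y: θ_0 = M_Y·3.667/EI, so M_Y = 443.5/3.667 = 120.9 kN·m (hogging).

M_Y = 120.9 kN·m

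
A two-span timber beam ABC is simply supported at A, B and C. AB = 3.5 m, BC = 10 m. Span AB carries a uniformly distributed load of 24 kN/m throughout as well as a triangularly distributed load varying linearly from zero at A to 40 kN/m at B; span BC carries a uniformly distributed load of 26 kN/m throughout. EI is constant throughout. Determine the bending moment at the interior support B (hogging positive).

Release continuity at B by inserting a hinge; the redundant is the internal moment M_B. The primary structure is two simply-supported spans AB and BC.
End slopes at the hinge B, treating each span as simply supported:
  span AB: UDL 24: wL³/(24EI) = 42.88/EI
  span AB: triangular load, peak 40: w₀L³/(45EI) = 38.11/EI
  span BC: UDL 26: wL³/(24EI) = 1083/EI
  relative rotation θ_0 = (80.99 + 1083)/EI = 1164/EI
A unit hogging moment at B produces rotation L₁/(3EI) + L₂/(3EI) = 4.5/EI.
Slope continuity at B: θ_0 = M_B·4.5/EI, so M_B = 1164/4.5 = 258.7 kN·m (hogging).

M_B = 258.7 kN·m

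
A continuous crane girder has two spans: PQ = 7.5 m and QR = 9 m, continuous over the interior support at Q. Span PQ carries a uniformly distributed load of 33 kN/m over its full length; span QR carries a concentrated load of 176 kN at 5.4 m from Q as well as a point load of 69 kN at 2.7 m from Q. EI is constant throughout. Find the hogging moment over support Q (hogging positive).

Insert a hinge at Q; M_Q is the redundant, and each span becomes simply supported.
End slopes at the hinge Q, treating each span as simply supported:
  span PQ: UDL 33: wL³/(24EI) = 580.1/EI
  span QR: point load 176 at a = 5.4: Pab(L + b)/(6LEI) = 798.3/EI
  span QR: point load 69 at a = 2.7: Pab(L + b)/(6LEI) = 332.5/EI
  relative rotation θ_0 = (580.1 + 1131)/EI = 1711/EI
A unit hogging moment at Q produces rotation L₁/(3EI) + L₂/(3EI) = 5.5/EI.
Compatibility: M_Q·(L₁+L₂)/(3EI) = θ_0, giving M_Q = 311.1 kN·m (hogging).

M_Q = 311.1 kN·m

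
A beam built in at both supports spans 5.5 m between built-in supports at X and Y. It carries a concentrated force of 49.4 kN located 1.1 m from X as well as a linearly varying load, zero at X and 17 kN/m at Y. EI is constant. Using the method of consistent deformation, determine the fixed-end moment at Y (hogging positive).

M_Y = 34.41 kN·m

Release both end moments; the primary structure is a simply-supported span XY with redundants M_X and M_Y.
Simple-span end rotations at X and Y under the given loads:
  at X: point load 49.4 at a = 1.1: Pab(L + b)/(6LEI) = 71.73/EI
  at Y: point load 49.4 at a = 1.1: Pab(L + a)/(6LEI) = 47.82/EI
  at X: triangular load, peak 17: 7w₀L³/(360EI) = 55/EI
  at Y: triangular load, peak 17: w₀L³/(45EI) = 62.85/EI
  θ_X0 = 126.7/EI,  θ_Y0 = 110.7/EI
Flexibility coefficients: a unit moment at one end gives L/(3EI) there and L/(6EI) at the far end, so f₁₁ = f₂₂ = 1.833/EI and f₁₂ = f₂₁ = 0.9167/EI.
Compatibility — zero rotation at each built-in end:
  1.833 M_X + 0.9167 M_Y = 126.7
  0.9167 M_X + 1.833 M_Y = 110.7
Solving the pair gives M_X = 51.92 kN·m and M_Y = 34.41 kN·m (hogging).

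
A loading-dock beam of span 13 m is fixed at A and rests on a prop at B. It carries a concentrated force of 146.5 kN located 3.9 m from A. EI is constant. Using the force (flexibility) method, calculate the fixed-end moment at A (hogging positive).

Take the reaction at B as the redundant and release it; the primary structure is a cantilever fixed at A.
Downward deflection at the released point B due to the loads:
  point load 146.5 at a = 3.9: Pa²(3L − a)/(6EI) = 13035/EI
Tip deflection under a unit load at B: L³/(3EI) = 732.3/EI.
Compatibility at B: δ_0 − R_B·δ_{BB} = 0, so R_B = 13035/732.3 = 17.8 kN.
Moment equilibrium about A: M_A = Σ(load moments about A) − R_B·L = 571.4 − 17.8×13 = 340 kN·m.

M_A = 340 kN·m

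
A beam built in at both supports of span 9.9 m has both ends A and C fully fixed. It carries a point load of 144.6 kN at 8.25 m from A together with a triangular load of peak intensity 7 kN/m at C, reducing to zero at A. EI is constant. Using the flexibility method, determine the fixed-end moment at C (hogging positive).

M_C = 200 kN·m

Release both end moments; the primary structure is a simply-supported span AC with redundants M_A and M_C.
Simple-span end rotations at A and C under the given loads:
  at A: point load 144.6 at a = 8.25: Pab(L + b)/(6LEI) = 382.7/EI
  at C: point load 144.6 at a = 8.25: Pab(L + a)/(6LEI) = 601.4/EI
  at A: triangular load, peak 7: 7w₀L³/(360EI) = 132.1/EI
  at C: triangular load, peak 7: w₀L³/(45EI) = 150.9/EI
  θ_A0 = 514.8/EI,  θ_C0 = 752.4/EI
Flexibility coefficients: a unit moment at one end gives L/(3EI) there and L/(6EI) at the far end, so f₁₁ = f₂₂ = 3.3/EI and f₁₂ = f₂₁ = 1.65/EI.
Compatibility — zero rotation at each built-in end:
  3.3 M_A + 1.65 M_C = 514.8
  1.65 M_A + 3.3 M_C = 752.4
Solving the pair gives M_A = 56.01 kN·m and M_C = 200 kN·m (hogging).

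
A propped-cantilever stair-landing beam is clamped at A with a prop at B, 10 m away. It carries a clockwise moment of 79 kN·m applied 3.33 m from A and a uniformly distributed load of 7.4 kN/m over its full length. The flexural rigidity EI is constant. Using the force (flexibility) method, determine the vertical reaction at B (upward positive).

Choose R_B as the redundant. The primary structure is the cantilever fixed at A.
Deflection at B on the released cantilever, summing each load's contribution:
  clockwise couple 79 at a = 3.33: M₀a(2L − a)/(2EI) = 2193/EI
  UDL 7.4: wL⁴/(8EI) = 9250/EI
  δ_0 = 11443/EI
Tip deflection under a unit load at B: L³/(3EI) = 333.3/EI.
The prop prevents deflection at B: R_B = δ_0/δ_{BB} = 11443/333.3 = 34.33 kN.

R_B = 34.33 kN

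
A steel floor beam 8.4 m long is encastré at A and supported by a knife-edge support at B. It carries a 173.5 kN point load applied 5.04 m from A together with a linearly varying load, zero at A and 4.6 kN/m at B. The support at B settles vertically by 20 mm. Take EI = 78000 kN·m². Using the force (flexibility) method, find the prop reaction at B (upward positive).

R_B = 77.68 kN

Remove the prop at B; the released (primary) structure is a cantilever built in at A.
Primary-structure tip deflection at B by superposition:
  point load 173.5 at a = 5.04: Pa²(3L − a)/(6EI) = 14808/EI
  triangular load, peak 4.6 at the free end: 11w₀L⁴/(120EI) = 2099/EI
  δ_0 = 16907/EI
Tip deflection under a unit load at B: L³/(3EI) = 197.6/EI.
With EI = 78000 kN·m²: δ_0 = 0.21676 m and δ_{BB} = 0.002533 m/kN.
Compatibility — the beam at B must follow the support down by 0.02 m: δ_0 − R_B·δ_{BB} = 0.02, so R_B = (0.21676 − 0.02)/0.002533 = 77.68 kN.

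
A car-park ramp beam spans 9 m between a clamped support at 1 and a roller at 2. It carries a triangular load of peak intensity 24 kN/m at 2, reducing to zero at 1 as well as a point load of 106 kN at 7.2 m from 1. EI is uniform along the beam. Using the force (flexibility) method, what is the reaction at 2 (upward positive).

R_2 = 134 kN

Choose R_2 as the redundant. The primary structure is the cantilever fixed at 1.
Free-end deflection of the primary structure under the applied loading (downward +):
  triangular load, peak 24 at the free end: 11w₀L⁴/(120EI) = 14434/EI
  point load 106 at a = 7.2: Pa²(3L − a)/(6EI) = 18134/EI
  δ_0 = 32568/EI
Flexibility coefficient — unit upward force at 2: δ_{22} = L³/(3EI) = 243/EI.
The prop prevents deflection at 2: R_2 = δ_0/δ_{22} = 32568/243 = 134 kN.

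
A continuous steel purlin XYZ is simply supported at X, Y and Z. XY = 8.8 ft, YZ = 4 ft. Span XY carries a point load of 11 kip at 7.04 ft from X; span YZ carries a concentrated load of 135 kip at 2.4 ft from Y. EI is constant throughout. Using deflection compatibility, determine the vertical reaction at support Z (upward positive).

R_Z = 71.52 kip

Release continuity at Y by inserting a hinge; the redundant is the internal moment M_Y. The primary structure is two simply-supported spans XY and YZ.
Discontinuity in slope at Y on the released structure — sum the simple-span end rotations:
  span XY: point load 11 at a = 7.04: Pab(L + a)/(6LEI) = 40.89/EI
  span YZ: point load 135 at a = 2.4: Pab(L + b)/(6LEI) = 121/EI
  relative rotation θ_0 = (40.89 + 121)/EI = 161.8/EI
A unit hogging moment at Y produces rotation L₁/(3EI) + L₂/(3EI) = 4.267/EI.
Slope continuity at Y: θ_0 = M_Y·4.267/EI, so M_Y = 161.8/4.267 = 37.93 kip·ft (hogging).
Span YZ, ΣM about Z: R_Y^{YZ}·4 = 216 + 37.93, so R_Y^{YZ} = 63.48 kip and R_Z = 135 − 63.48 = 71.52 kip.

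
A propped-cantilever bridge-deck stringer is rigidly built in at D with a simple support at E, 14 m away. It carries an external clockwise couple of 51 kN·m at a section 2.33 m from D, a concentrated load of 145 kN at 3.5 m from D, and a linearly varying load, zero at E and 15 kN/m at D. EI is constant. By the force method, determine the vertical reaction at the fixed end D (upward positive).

Choose R_E as the redundant. The primary structure is the cantilever fixed at D.
Free-end deflection of the primary structure under the applied loading (downward +):
  clockwise couple 51 at a = 2.33: M₀a(2L − a)/(2EI) = 1525/EI
  point load 145 at a = 3.5: Pa²(3L − a)/(6EI) = 11398/EI
  triangular load, peak 15 at the fixed end: w₀L⁴/(30EI) = 19208/EI
  δ_0 = 32131/EI
Flexibility coefficient — unit upward force at E: δ_{EE} = L³/(3EI) = 914.7/EI.
Compatibility at E: δ_0 − R_E·δ_{EE} = 0, so R_E = 32131/914.7 = 35.13 kN.
Vertical equilibrium: R_D = ΣP − R_E = 250 − 35.13 = 214.9 kN.

R_D = 214.9 kN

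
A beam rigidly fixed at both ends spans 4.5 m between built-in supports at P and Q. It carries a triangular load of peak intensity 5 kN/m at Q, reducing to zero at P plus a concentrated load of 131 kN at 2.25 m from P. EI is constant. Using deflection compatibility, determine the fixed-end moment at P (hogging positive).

Take the two fixed-end moments M_P, M_Q as redundants; the released structure is the simple span PQ.
End rotations of the released simple span under the applied load (×1/EI):
  at P: triangular load, peak 5: 7w₀L³/(360EI) = 8.859/EI
  at Q: triangular load, peak 5: w₀L³/(45EI) = 10.12/EI
  at P: point load 131 at a = 2.25: Pab(L + b)/(6LEI) = 165.8/EI
  at Q: point load 131 at a = 2.25: Pab(L + a)/(6LEI) = 165.8/EI
  θ_P0 = 174.7/EI,  θ_Q0 = 175.9/EI
Flexibility coefficients: a unit moment at one end gives L/(3EI) there and L/(6EI) at the far end, so f₁₁ = f₂₂ = 1.5/EI and f₁₂ = f₂₁ = 0.75/EI.
Compatibility — zero rotation at each built-in end:
  1.5 M_P + 0.75 M_Q = 174.7
  0.75 M_P + 1.5 M_Q = 175.9
Solving the pair gives M_P = 77.06 kN·m and M_Q = 78.75 kN·m (hogging).

M_P = 77.06 kN·m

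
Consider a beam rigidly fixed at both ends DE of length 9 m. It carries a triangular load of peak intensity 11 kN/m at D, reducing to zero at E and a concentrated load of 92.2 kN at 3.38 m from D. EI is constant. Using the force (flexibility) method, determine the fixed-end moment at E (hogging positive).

M_E = 102.8 kN·m

Take the two fixed-end moments M_D, M_E as redundants; the released structure is the simple span DE.
On the primary (simply-supported) span, the end slopes from the loading are:
  at D: triangular load, peak 11: w₀L³/(45EI) = 178.2/EI
  at E: triangular load, peak 11: 7w₀L³/(360EI) = 155.9/EI
  at D: point load 92.2 at a = 3.38: Pab(L + b)/(6LEI) = 474.2/EI
  at E: point load 92.2 at a = 3.38: Pab(L + a)/(6LEI) = 401.5/EI
  θ_D0 = 652.4/EI,  θ_E0 = 557.4/EI
Flexibility coefficients: a unit moment at one end gives L/(3EI) there and L/(6EI) at the far end, so f₁₁ = f₂₂ = 3/EI and f₁₂ = f₂₁ = 1.5/EI.
Compatibility — zero rotation at each built-in end:
  3 M_D + 1.5 M_E = 652.4
  1.5 M_D + 3 M_E = 557.4
Solving the pair gives M_D = 166.1 kN·m and M_E = 102.8 kN·m (hogging).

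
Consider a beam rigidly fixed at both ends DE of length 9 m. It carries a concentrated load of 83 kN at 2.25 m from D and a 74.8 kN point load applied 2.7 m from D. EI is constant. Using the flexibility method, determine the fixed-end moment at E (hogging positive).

Release both end moments; the primary structure is a simply-supported span DE with redundants M_D and M_E.
End rotations of the released simple span under the applied load (×1/EI):
  at D: point load 83 at a = 2.25: Pab(L + b)/(6LEI) = 367.7/EI
  at E: point load 83 at a = 2.25: Pab(L + a)/(6LEI) = 262.6/EI
  at D: point load 74.8 at a = 2.7: Pab(L + b)/(6LEI) = 360.5/EI
  at E: point load 74.8 at a = 2.7: Pab(L + a)/(6LEI) = 275.7/EI
  θ_D0 = 728.2/EI,  θ_E0 = 538.3/EI
Flexibility coefficients: a unit moment at one end gives L/(3EI) there and L/(6EI) at the far end, so f₁₁ = f₂₂ = 3/EI and f₁₂ = f₂₁ = 1.5/EI.
Compatibility — zero rotation at each built-in end:
  3 M_D + 1.5 M_E = 728.2
  1.5 M_D + 3 M_E = 538.3
Solving the pair gives M_D = 204 kN·m and M_E = 77.43 kN·m (hogging).

M_E = 77.43 kN·m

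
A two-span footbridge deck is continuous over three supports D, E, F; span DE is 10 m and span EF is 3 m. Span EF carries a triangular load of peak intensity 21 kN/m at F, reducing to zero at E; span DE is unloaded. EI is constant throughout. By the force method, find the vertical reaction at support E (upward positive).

R_E = 11.6 kN

Take M_E as the redundant. Released structure: two simple spans DE and EF with a hinge at E.
Rotations at E on the released spans (each span's end-slope, ×1/EI):
  span EF: triangular load, peak 21: 7w₀L³/(360EI) = 11.03/EI
  relative rotation θ_0 = (0 + 11.03)/EI = 11.03/EI
A unit hogging moment at E produces rotation L₁/(3EI) + L₂/(3EI) = 4.333/EI.
Compatibility: M_E·(L₁+L₂)/(3EI) = θ_0, giving M_E = 2.544 kN·m (hogging).
Span DE, ΣM about D with M_E applied at E: R_E^{DE}·10 = 0 + 2.544, so R_E^{DE} = 0.2544 kN and R_D = 0 − 0.2544 = -0.2544 kN.
Span EF, ΣM about F: R_E^{EF}·3 = 31.5 + 2.544, so R_E^{EF} = 11.35 kN and R_F = 31.5 − 11.35 = 20.15 kN.
R_E = 0.2544 + 11.35 = 11.6 kN.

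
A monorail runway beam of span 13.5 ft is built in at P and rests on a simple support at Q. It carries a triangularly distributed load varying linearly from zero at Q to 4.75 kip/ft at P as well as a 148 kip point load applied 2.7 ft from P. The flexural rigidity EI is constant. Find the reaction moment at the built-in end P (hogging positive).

Remove the prop at Q; the released (primary) structure is a cantilever built in at P.
Deflection at Q on the released cantilever, summing each load's contribution:
  triangular load, peak 4.75 at the fixed end: w₀L⁴/(30EI) = 5259/EI
  point load 148 at a = 2.7: Pa²(3L − a)/(6EI) = 6797/EI
  δ_0 = 12056/EI
Tip deflection under a unit load at Q: L³/(3EI) = 820.1/EI.
Compatibility at Q: δ_0 − R_Q·δ_{QQ} = 0, so R_Q = 12056/820.1 = 14.7 kip.
Moment equilibrium about P: M_P = Σ(load moments about P) − R_Q·L = 543.9 − 14.7×13.5 = 345.4 kip·ft.

M_P = 345.4 kip·ft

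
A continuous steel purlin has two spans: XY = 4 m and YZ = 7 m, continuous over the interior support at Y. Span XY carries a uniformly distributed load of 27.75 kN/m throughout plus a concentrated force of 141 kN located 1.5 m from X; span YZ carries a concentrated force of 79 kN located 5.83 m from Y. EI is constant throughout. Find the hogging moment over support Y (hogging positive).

Release continuity at Y by inserting a hinge; the redundant is the internal moment M_Y. The primary structure is two simply-supported spans XY and YZ.
Rotations at Y on the released spans (each span's end-slope, ×1/EI):
  span XY: UDL 27.75: wL³/(24EI) = 74/EI
  span XY: point load 141 at a = 1.5: Pab(L + a)/(6LEI) = 121.2/EI
  span YZ: point load 79 at a = 5.83: Pab(L + b)/(6LEI) = 104.8/EI
  relative rotation θ_0 = (195.2 + 104.8)/EI = 300/EI
A unit hogging moment at Y produces rotation L₁/(3EI) + L₂/(3EI) = 3.667/EI.
Slope continuity at Y: θ_0 = M_Y·3.667/EI, so M_Y = 300/3.667 = 81.82 kN·m (hogging).

M_Y = 81.82 kN·m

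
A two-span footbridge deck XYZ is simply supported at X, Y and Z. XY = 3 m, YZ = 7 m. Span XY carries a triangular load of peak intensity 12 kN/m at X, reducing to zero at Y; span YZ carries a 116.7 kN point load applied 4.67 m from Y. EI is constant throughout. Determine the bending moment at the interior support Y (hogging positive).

M_Y = 86.51 kN·m

Insert a hinge at Y; M_Y is the redundant, and each span becomes simply supported.
Discontinuity in slope at Y on the released structure — sum the simple-span end rotations:
  span XY: triangular load, peak 12: 7w₀L³/(360EI) = 6.3/EI
  span YZ: point load 116.7 at a = 4.67: Pab(L + b)/(6LEI) = 282.1/EI
  relative rotation θ_0 = (6.3 + 282.1)/EI = 288.4/EI
A unit hogging moment at Y produces rotation L₁/(3EI) + L₂/(3EI) = 3.333/EI.
Slope continuity at Y: θ_0 = M_Y·3.333/EI, so M_Y = 288.4/3.333 = 86.51 kN·m (hogging).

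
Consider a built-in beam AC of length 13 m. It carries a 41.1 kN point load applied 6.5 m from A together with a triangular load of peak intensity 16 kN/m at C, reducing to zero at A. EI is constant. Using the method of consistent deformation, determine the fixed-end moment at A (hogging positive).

Take the two fixed-end moments M_A, M_C as redundants; the released structure is the simple span AC.
On the primary (simply-supported) span, the end slopes from the loading are:
  at A: point load 41.1 at a = 6.5: Pab(L + b)/(6LEI) = 434.1/EI
  at C: point load 41.1 at a = 6.5: Pab(L + a)/(6LEI) = 434.1/EI
  at A: triangular load, peak 16: 7w₀L³/(360EI) = 683.5/EI
  at C: triangular load, peak 16: w₀L³/(45EI) = 781.2/EI
  θ_A0 = 1118/EI,  θ_C0 = 1215/EI
Flexibility coefficients: a unit moment at one end gives L/(3EI) there and L/(6EI) at the far end, so f₁₁ = f₂₂ = 4.333/EI and f₁₂ = f₂₁ = 2.167/EI.
Compatibility — zero rotation at each built-in end:
  4.333 M_A + 2.167 M_C = 1118
  2.167 M_A + 4.333 M_C = 1215
Solving the pair gives M_A = 156.9 kN·m and M_C = 202 kN·m (hogging).

M_A = 156.9 kN·m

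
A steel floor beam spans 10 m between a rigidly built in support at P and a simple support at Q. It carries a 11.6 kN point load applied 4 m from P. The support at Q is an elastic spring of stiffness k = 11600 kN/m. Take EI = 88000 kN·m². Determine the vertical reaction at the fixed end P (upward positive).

R_P = 9.241 kN

Take the reaction at Q as the redundant and release it; the primary structure is a cantilever fixed at P.
Primary-structure tip deflection at Q by superposition:
  point load 11.6 at a = 4: Pa²(3L − a)/(6EI) = 804.3/EI
Flexibility coefficient — unit upward force at Q: δ_{QQ} = L³/(3EI) = 333.3/EI.
With EI = 88000 kN·m²: δ_0 = 0.009139 m and δ_{QQ} = 0.003788 m/kN.
Compatibility — the spring shortens by R_Q/k under the reaction it provides: δ_0 − R_Q·δ_{QQ} = R_Q/k. With 1/k = 0.000086 m/kN, R_Q = δ_0 / (δ_{QQ} + 1/k) = 0.009139 / (0.003788 + 0.000086) = 2.359 kN.
Vertical equilibrium: R_P = ΣP − R_Q = 11.6 − 2.359 = 9.241 kN.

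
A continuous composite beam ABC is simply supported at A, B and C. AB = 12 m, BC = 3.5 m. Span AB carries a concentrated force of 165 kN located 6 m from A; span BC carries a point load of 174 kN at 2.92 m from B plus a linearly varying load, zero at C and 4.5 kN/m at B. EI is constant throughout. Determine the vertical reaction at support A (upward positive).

R_A = 57.56 kN

Insert a hinge at B; M_B is the redundant, and each span becomes simply supported.
Discontinuity in slope at B on the released structure — sum the simple-span end rotations:
  span AB: point load 165 at a = 6: Pab(L + a)/(6LEI) = 1485/EI
  span BC: point load 174 at a = 2.92: Pab(L + b)/(6LEI) = 57.25/EI
  span BC: triangular load, peak 4.5: w₀L³/(45EI) = 4.287/EI
  relative rotation θ_0 = (1485 + 61.54)/EI = 1547/EI
A unit hogging moment at B produces rotation L₁/(3EI) + L₂/(3EI) = 5.167/EI.
Compatibility: M_B·(L₁+L₂)/(3EI) = θ_0, giving M_B = 299.3 kN·m (hogging).
Span AB, ΣM about A with M_B applied at B: R_B^{AB}·12 = 990 + 299.3, so R_B^{AB} = 107.4 kN and R_A = 165 − 107.4 = 57.56 kN.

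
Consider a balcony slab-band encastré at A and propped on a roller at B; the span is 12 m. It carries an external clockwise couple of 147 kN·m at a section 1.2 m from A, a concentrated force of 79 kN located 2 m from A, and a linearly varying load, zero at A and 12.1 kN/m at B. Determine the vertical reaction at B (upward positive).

R_B = 46.53 kN

Remove the prop at B; the released (primary) structure is a cantilever built in at A.
Primary-structure tip deflection at B by superposition:
  clockwise couple 147 at a = 1.2: M₀a(2L − a)/(2EI) = 2011/EI
  point load 79 at a = 2: Pa²(3L − a)/(6EI) = 1791/EI
  triangular load, peak 12.1 at the free end: 11w₀L⁴/(120EI) = 23000/EI
  δ_0 = 26801/EI
Flexibility coefficient — unit upward force at B: δ_{BB} = L³/(3EI) = 576/EI.
The prop prevents deflection at B: R_B = δ_0/δ_{BB} = 26801/576 = 46.53 kN.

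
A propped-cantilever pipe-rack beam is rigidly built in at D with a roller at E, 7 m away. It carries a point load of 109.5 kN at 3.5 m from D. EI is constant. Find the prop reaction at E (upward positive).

R_E = 34.22 kN

Release the roller at E. Primary structure: cantilever fixed at D.
Downward deflection at the released point E due to the loads:
  point load 109.5 at a = 3.5: Pa²(3L − a)/(6EI) = 3912/EI
Tip deflection under a unit load at E: L³/(3EI) = 114.3/EI.
The prop prevents deflection at E: R_E = δ_0/δ_{EE} = 3912/114.3 = 34.22 kN.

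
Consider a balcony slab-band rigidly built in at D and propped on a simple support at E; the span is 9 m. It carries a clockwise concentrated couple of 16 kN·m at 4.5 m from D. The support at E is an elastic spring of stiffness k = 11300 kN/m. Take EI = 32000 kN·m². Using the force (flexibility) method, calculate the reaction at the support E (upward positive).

Take the reaction at E as the redundant and release it; the primary structure is a cantilever fixed at D.
Free-end deflection of the primary structure under the applied loading (downward +):
  clockwise couple 16 at a = 4.5: M₀a(2L − a)/(2EI) = 486/EI
Tip deflection under a unit load at E: L³/(3EI) = 243/EI.
With EI = 32000 kN·m²: δ_0 = 0.015187 m and δ_{EE} = 0.007594 m/kN.
Compatibility — the spring shortens by R_E/k under the reaction it provides: δ_0 − R_E·δ_{EE} = R_E/k. With 1/k = 0.000088 m/kN, R_E = δ_0 / (δ_{EE} + 1/k) = 0.015187 / (0.007594 + 0.000088) = 1.977 kN.

R_E = 1.977 kN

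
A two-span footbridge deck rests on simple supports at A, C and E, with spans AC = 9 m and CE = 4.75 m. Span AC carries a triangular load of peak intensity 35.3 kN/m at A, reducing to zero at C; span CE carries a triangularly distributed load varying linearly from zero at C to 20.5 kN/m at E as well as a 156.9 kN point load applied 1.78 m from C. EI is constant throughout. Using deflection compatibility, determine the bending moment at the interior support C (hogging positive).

Release continuity at C by inserting a hinge; the redundant is the internal moment M_C. The primary structure is two simply-supported spans AC and CE.
End slopes at the hinge C, treating each span as simply supported:
  span AC: triangular load, peak 35.3: 7w₀L³/(360EI) = 500.4/EI
  span CE: triangular load, peak 20.5: 7w₀L³/(360EI) = 42.72/EI
  span CE: point load 156.9 at a = 1.78: Pab(L + b)/(6LEI) = 224.7/EI
  relative rotation θ_0 = (500.4 + 267.4)/EI = 767.8/EI
A unit hogging moment at C produces rotation L₁/(3EI) + L₂/(3EI) = 4.583/EI.
Slope continuity at C: θ_0 = M_C·4.583/EI, so M_C = 767.8/4.583 = 167.5 kN·m (hogging).

M_C = 167.5 kN·m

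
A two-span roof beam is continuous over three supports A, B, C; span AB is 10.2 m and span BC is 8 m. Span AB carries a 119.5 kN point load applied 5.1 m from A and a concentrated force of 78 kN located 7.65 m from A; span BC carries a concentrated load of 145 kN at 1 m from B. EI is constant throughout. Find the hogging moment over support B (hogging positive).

Insert a hinge at B; M_B is the redundant, and each span becomes simply supported.
End slopes at the hinge B, treating each span as simply supported:
  span AB: point load 119.5 at a = 5.1: Pab(L + a)/(6LEI) = 777/EI
  span AB: point load 78 at a = 7.65: Pab(L + a)/(6LEI) = 443.8/EI
  span BC: point load 145 at a = 1: Pab(L + b)/(6LEI) = 317.2/EI
  relative rotation θ_0 = (1221 + 317.2)/EI = 1538/EI
A unit hogging moment at B produces rotation L₁/(3EI) + L₂/(3EI) = 6.067/EI.
Compatibility: M_B·(L₁+L₂)/(3EI) = θ_0, giving M_B = 253.5 kN·m (hogging).

M_B = 253.5 kN·m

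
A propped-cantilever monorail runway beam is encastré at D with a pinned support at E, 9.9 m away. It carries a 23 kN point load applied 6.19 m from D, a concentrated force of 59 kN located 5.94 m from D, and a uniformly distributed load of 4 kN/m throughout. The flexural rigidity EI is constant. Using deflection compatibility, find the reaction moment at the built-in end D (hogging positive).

Take the reaction at E as the redundant and release it; the primary structure is a cantilever fixed at D.
Primary-structure tip deflection at E by superposition:
  point load 23 at a = 6.19: Pa²(3L − a)/(6EI) = 3453/EI
  point load 59 at a = 5.94: Pa²(3L − a)/(6EI) = 8244/EI
  UDL 4: wL⁴/(8EI) = 4803/EI
  δ_0 = 16500/EI
Flexibility coefficient — unit upward force at E: δ_{EE} = L³/(3EI) = 323.4/EI.
The prop prevents deflection at E: R_E = δ_0/δ_{EE} = 16500/323.4 = 51.01 kN.
Moment equilibrium about D: M_D = Σ(load moments about D) − R_E·L = 688.9 − 51.01×9.9 = 183.8 kN·m.

M_D = 183.8 kN·m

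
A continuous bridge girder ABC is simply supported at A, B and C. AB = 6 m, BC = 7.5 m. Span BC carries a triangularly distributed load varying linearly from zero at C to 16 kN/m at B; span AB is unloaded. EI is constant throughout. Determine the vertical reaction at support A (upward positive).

R_A = -5.556 kN

Take M_B as the redundant. Released structure: two simple spans AB and BC with a hinge at B.
Rotations at B on the released spans (each span's end-slope, ×1/EI):
  span BC: triangular load, peak 16: w₀L³/(45EI) = 150/EI
  relative rotation θ_0 = (0 + 150)/EI = 150/EI
A unit hogging moment at B produces rotation L₁/(3EI) + L₂/(3EI) = 4.5/EI.
Slope continuity at B: θ_0 = M_B·4.5/EI, so M_B = 150/4.5 = 33.33 kN·m (hogging).
Span AB, ΣM about A with M_B applied at B: R_B^{AB}·6 = 0 + 33.33, so R_B^{AB} = 5.556 kN and R_A = 0 − 5.556 = -5.556 kN.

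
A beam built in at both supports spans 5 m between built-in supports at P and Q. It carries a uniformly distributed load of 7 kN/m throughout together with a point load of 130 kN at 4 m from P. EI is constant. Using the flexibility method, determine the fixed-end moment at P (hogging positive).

M_P = 35.38 kN·m

Take the two fixed-end moments M_P, M_Q as redundants; the released structure is the simple span PQ.
On the primary (simply-supported) span, the end slopes from the loading are:
  at P: UDL 7: wL³/(24EI) = 36.46/EI
  at Q: UDL 7: wL³/(24EI) = 36.46/EI
  at P: point load 130 at a = 4: Pab(L + b)/(6LEI) = 104/EI
  at Q: point load 130 at a = 4: Pab(L + a)/(6LEI) = 156/EI
  θ_P0 = 140.5/EI,  θ_Q0 = 192.5/EI
Flexibility coefficients: a unit moment at one end gives L/(3EI) there and L/(6EI) at the far end, so f₁₁ = f₂₂ = 1.667/EI and f₁₂ = f₂₁ = 0.8333/EI.
Compatibility — zero rotation at each built-in end:
  1.667 M_P + 0.8333 M_Q = 140.5
  0.8333 M_P + 1.667 M_Q = 192.5
Solving the pair gives M_P = 35.38 kN·m and M_Q = 97.78 kN·m (hogging).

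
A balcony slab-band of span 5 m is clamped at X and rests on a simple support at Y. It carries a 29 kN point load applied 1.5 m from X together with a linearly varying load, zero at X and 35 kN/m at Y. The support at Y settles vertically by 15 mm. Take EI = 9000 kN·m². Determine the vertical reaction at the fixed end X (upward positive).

Take the reaction at Y as the redundant and release it; the primary structure is a cantilever fixed at X.
Free-end deflection of the primary structure under the applied loading (downward +):
  point load 29 at a = 1.5: Pa²(3L − a)/(6EI) = 146.8/EI
  triangular load, peak 35 at the free end: 11w₀L⁴/(120EI) = 2005/EI
  δ_0 = 2152/EI
Flexibility coefficient — unit upward force at Y: δ_{YY} = L³/(3EI) = 41.67/EI.
With EI = 9000 kN·m²: δ_0 = 0.23911 m and δ_{YY} = 0.00463 m/kN.
Compatibility — the beam at Y must follow the support down by 0.015 m: δ_0 − R_Y·δ_{YY} = 0.015, so R_Y = (0.23911 − 0.015)/0.00463 = 48.41 kN.
Vertical equilibrium: R_X = ΣP − R_Y = 116.5 − 48.41 = 68.09 kN.

R_X = 68.09 kN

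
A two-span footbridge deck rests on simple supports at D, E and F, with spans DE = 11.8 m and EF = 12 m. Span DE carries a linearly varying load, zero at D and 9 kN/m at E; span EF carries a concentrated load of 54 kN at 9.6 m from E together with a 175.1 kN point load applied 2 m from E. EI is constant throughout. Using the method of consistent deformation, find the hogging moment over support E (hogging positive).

M_E = 207.7 kN·m

Release continuity at E by inserting a hinge; the redundant is the internal moment M_E. The primary structure is two simply-supported spans DE and EF.
Rotations at E on the released spans (each span's end-slope, ×1/EI):
  span DE: triangular load, peak 9: w₀L³/(45EI) = 328.6/EI
  span EF: point load 54 at a = 9.6: Pab(L + b)/(6LEI) = 248.8/EI
  span EF: point load 175.1 at a = 2: Pab(L + b)/(6LEI) = 1070/EI
  relative rotation θ_0 = (328.6 + 1319)/EI = 1647/EI
A unit hogging moment at E produces rotation L₁/(3EI) + L₂/(3EI) = 7.933/EI.
Compatibility: M_E·(L₁+L₂)/(3EI) = θ_0, giving M_E = 207.7 kN·m (hogging).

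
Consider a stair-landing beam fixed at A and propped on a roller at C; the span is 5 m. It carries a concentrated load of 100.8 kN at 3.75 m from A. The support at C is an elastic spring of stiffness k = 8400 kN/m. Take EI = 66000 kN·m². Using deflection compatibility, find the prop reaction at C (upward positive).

R_C = 53.67 kN

Choose R_C as the redundant. The primary structure is the cantilever fixed at A.
Deflection at C on the released cantilever, summing each load's contribution:
  point load 100.8 at a = 3.75: Pa²(3L − a)/(6EI) = 2658/EI
Flexibility coefficient — unit upward force at C: δ_{CC} = L³/(3EI) = 41.67/EI.
With EI = 66000 kN·m²: δ_0 = 0.04027 m and δ_{CC} = 0.000631 m/kN.
Compatibility — the spring shortens by R_C/k under the reaction it provides: δ_0 − R_C·δ_{CC} = R_C/k. With 1/k = 0.000119 m/kN, R_C = δ_0 / (δ_{CC} + 1/k) = 0.04027 / (0.000631 + 0.000119) = 53.67 kN.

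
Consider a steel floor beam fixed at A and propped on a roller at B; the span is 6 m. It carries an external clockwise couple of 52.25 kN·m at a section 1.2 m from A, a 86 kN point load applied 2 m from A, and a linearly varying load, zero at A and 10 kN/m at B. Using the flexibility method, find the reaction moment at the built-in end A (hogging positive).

Release the roller at B. Primary structure: cantilever fixed at A.
Deflection at B on the released cantilever, summing each load's contribution:
  clockwise couple 52.25 at a = 1.2: M₀a(2L − a)/(2EI) = 338.6/EI
  point load 86 at a = 2: Pa²(3L − a)/(6EI) = 917.3/EI
  triangular load, peak 10 at the free end: 11w₀L⁴/(120EI) = 1188/EI
  δ_0 = 2444/EI
Flexibility coefficient — unit upward force at B: δ_{BB} = L³/(3EI) = 72/EI.
The prop prevents deflection at B: R_B = δ_0/δ_{BB} = 2444/72 = 33.94 kN.
Moment equilibrium about A: M_A = Σ(load moments about A) − R_B·L = 344.2 − 33.94×6 = 140.6 kN·m.

M_A = 140.6 kN·m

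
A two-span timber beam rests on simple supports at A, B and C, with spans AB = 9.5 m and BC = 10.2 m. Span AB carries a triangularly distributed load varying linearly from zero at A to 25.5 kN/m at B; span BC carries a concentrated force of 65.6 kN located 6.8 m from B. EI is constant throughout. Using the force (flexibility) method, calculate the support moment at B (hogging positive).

M_B = 125.3 kN·m

Take M_B as the redundant. Released structure: two simple spans AB and BC with a hinge at B.
Discontinuity in slope at B on the released structure — sum the simple-span end rotations:
  span AB: triangular load, peak 25.5: w₀L³/(45EI) = 485.8/EI
  span BC: point load 65.6 at a = 6.8: Pab(L + b)/(6LEI) = 337/EI
  relative rotation θ_0 = (485.8 + 337)/EI = 822.9/EI
A unit hogging moment at B produces rotation L₁/(3EI) + L₂/(3EI) = 6.567/EI.
Compatibility: M_B·(L₁+L₂)/(3EI) = θ_0, giving M_B = 125.3 kN·m (hogging).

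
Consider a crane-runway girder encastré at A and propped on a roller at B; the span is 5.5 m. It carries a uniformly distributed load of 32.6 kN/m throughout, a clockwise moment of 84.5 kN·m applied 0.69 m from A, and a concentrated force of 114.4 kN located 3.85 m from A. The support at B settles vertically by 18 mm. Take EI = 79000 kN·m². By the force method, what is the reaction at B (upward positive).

Remove the prop at B; the released (primary) structure is a cantilever built in at A.
Downward deflection at the released point B due to the loads:
  UDL 32.6: wL⁴/(8EI) = 3729/EI
  clockwise couple 84.5 at a = 0.69: M₀a(2L − a)/(2EI) = 300.6/EI
  point load 114.4 at a = 3.85: Pa²(3L − a)/(6EI) = 3575/EI
  δ_0 = 7605/EI
Flexibility coefficient — unit upward force at B: δ_{BB} = L³/(3EI) = 55.46/EI.
With EI = 79000 kN·m²: δ_0 = 0.09626 m and δ_{BB} = 0.000702 m/kN.
Compatibility — the beam at B must follow the support down by 0.018 m: δ_0 − R_B·δ_{BB} = 0.018, so R_B = (0.09626 − 0.018)/0.000702 = 111.5 kN.

R_B = 111.5 kN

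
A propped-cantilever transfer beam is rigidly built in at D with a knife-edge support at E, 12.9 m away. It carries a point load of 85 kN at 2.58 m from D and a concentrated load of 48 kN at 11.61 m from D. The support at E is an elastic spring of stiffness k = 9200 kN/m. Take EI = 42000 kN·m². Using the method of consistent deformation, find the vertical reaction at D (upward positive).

Release the roller at E. Primary structure: cantilever fixed at D.
Free-end deflection of the primary structure under the applied loading (downward +):
  point load 85 at a = 2.58: Pa²(3L − a)/(6EI) = 3406/EI
  point load 48 at a = 11.61: Pa²(3L − a)/(6EI) = 29212/EI
  δ_0 = 32618/EI
Tip deflection under a unit load at E: L³/(3EI) = 715.6/EI.
With EI = 42000 kN·m²: δ_0 = 0.77662 m and δ_{EE} = 0.017037 m/kN.
Compatibility — the spring shortens by R_E/k under the reaction it provides: δ_0 − R_E·δ_{EE} = R_E/k. With 1/k = 0.000109 m/kN, R_E = δ_0 / (δ_{EE} + 1/k) = 0.77662 / (0.017037 + 0.000109) = 45.3 kN.
Vertical equilibrium: R_D = ΣP − R_E = 133 − 45.3 = 87.7 kN.

R_D = 87.7 kN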